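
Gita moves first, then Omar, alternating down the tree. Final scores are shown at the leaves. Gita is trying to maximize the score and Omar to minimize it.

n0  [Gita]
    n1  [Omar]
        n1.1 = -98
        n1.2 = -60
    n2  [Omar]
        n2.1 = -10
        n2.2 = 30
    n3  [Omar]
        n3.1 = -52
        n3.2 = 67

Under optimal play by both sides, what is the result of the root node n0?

n1 (Omar): min(-98, -60) = -98
n2 (Omar): min(-10, 30) = -10
n3 (Omar): min(-52, 67) = -52
n0 (Gita): max(-98, -10, -52) = -10

-10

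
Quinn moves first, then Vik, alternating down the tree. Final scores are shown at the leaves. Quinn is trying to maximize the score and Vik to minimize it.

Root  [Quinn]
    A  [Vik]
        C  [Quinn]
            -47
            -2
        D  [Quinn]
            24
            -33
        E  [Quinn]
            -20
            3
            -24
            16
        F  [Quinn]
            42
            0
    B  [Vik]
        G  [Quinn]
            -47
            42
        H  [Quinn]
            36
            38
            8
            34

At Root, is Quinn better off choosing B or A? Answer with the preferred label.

G (Quinn): max(-47, 42) = 42
H (Quinn): max(36, 38, 8, 34) = 38
B (Vik): min(42, 38) = 38
C (Quinn): max(-47, -2) = -2
D (Quinn): max(24, -33) = 24
E (Quinn): max(-20, 3, -24, 16) = 16
F (Quinn): max(42, 0) = 42
A (Vik): min(-2, 24, 16, 42) = -2
Quinn prefers the higher value; B=38, A=-2. B is better since 38 > -2.

B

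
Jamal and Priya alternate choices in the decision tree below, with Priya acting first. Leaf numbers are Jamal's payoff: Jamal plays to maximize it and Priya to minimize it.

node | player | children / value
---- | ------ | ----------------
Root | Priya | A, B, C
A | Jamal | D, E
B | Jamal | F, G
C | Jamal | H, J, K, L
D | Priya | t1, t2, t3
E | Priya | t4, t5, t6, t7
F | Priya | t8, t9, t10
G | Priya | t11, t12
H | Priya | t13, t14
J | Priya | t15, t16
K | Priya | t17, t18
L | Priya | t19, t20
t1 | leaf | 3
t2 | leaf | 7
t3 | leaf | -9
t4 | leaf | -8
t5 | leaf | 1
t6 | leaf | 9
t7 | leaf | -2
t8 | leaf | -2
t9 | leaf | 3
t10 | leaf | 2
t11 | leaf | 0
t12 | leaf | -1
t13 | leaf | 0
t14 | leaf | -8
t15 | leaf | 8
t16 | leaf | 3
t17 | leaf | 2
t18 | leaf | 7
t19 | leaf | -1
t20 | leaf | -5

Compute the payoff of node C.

3

H (Priya): min(0, -8) = -8
J (Priya): min(8, 3) = 3
K (Priya): min(2, 7) = 2
L (Priya): min(-1, -5) = -5
C (Jamal): max(-8, 3, 2, -5) = 3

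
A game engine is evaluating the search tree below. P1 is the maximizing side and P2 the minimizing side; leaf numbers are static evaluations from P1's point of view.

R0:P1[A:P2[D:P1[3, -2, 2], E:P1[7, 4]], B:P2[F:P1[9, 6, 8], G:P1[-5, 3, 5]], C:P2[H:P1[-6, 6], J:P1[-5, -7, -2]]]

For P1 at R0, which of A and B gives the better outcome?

D (P1): max(3, -2, 2) = 3
E (P1): max(7, 4) = 7
A (P2): min(3, 7) = 3
F (P1): max(9, 6, 8) = 9
G (P1): max(-5, 3, 5) = 5
B (P2): min(9, 5) = 5
P1 prefers the higher value; A=3, B=5. B is better since 5 > 3.

B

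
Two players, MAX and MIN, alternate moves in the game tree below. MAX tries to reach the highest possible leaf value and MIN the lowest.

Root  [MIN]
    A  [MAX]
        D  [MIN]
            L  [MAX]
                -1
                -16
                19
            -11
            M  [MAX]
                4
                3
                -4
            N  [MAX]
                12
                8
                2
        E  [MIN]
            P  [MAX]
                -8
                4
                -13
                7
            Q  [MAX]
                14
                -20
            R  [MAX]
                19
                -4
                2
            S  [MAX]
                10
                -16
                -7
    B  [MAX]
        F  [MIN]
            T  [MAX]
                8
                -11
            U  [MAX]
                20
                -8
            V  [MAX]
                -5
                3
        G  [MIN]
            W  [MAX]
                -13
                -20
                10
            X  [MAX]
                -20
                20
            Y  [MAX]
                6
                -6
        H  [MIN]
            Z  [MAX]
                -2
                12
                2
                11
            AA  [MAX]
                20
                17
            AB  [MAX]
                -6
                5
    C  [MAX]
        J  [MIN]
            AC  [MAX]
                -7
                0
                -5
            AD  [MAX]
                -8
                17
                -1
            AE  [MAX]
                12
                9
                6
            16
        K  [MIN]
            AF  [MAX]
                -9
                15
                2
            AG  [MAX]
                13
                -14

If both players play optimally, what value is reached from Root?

6

L (MAX): max(-1, -16, 19) = 19
M (MAX): max(4, 3, -4) = 4
N (MAX): max(12, 8, 2) = 12
D (MIN): min(19, -11, 4, 12) = -11
P (MAX): max(-8, 4, -13, 7) = 7
Q (MAX): max(14, -20) = 14
R (MAX): max(19, -4, 2) = 19
S (MAX): max(10, -16, -7) = 10
E (MIN): min(7, 14, 19, 10) = 7
A (MAX): max(-11, 7) = 7
T (MAX): max(8, -11) = 8
U (MAX): max(20, -8) = 20
V (MAX): max(-5, 3) = 3
F (MIN): min(8, 20, 3) = 3
W (MAX): max(-13, -20, 10) = 10
X (MAX): max(-20, 20) = 20
Y (MAX): max(6, -6) = 6
G (MIN): min(10, 20, 6) = 6
Z (MAX): max(-2, 12, 2, 11) = 12
AA (MAX): max(20, 17) = 20
AB (MAX): max(-6, 5) = 5
H (MIN): min(12, 20, 5) = 5
B (MAX): max(3, 6, 5) = 6
AC (MAX): max(-7, 0, -5) = 0
AD (MAX): max(-8, 17, -1) = 17
AE (MAX): max(12, 9, 6) = 12
J (MIN): min(0, 17, 12, 16) = 0
AF (MAX): max(-9, 15, 2) = 15
AG (MAX): max(13, -14) = 13
K (MIN): min(15, 13) = 13
C (MAX): max(0, 13) = 13
Root (MIN): min(7, 6, 13) = 6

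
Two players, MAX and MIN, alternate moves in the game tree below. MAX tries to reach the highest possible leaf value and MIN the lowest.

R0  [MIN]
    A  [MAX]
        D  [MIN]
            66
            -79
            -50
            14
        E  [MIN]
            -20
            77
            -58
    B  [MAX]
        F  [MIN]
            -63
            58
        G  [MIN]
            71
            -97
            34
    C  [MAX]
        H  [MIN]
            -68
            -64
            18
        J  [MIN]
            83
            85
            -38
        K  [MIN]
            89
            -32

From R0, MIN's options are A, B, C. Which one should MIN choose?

B

D (MIN): min(66, -79, -50, 14) = -79
E (MIN): min(-20, 77, -58) = -58
A (MAX): max(-79, -58) = -58
F (MIN): min(-63, 58) = -63
G (MIN): min(71, -97, 34) = -97
B (MAX): max(-63, -97) = -63
H (MIN): min(-68, -64, 18) = -68
J (MIN): min(83, 85, -38) = -38
K (MIN): min(89, -32) = -32
C (MAX): max(-68, -38, -32) = -32
R0 (MIN): min(-58, -63, -32) = -63
MIN at R0 wants the lowest of {A=-58, B=-63, C=-32}, so chooses B.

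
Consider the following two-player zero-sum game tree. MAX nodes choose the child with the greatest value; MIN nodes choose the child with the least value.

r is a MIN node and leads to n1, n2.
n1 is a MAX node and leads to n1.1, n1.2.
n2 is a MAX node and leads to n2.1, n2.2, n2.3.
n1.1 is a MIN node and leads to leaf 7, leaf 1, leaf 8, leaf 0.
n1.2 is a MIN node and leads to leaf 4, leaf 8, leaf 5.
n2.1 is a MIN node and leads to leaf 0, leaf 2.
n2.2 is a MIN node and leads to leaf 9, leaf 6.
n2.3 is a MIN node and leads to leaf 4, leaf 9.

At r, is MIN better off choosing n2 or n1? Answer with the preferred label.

n1

n2.1 (MIN): min(0, 2) = 0
n2.2 (MIN): min(9, 6) = 6
n2.3 (MIN): min(4, 9) = 4
n2 (MAX): max(0, 6, 4) = 6
n1.1 (MIN): min(7, 1, 8, 0) = 0
n1.2 (MIN): min(4, 8, 5) = 4
n1 (MAX): max(0, 4) = 4
MIN prefers the lower value; n2=6, n1=4. n1 is better since 4 < 6.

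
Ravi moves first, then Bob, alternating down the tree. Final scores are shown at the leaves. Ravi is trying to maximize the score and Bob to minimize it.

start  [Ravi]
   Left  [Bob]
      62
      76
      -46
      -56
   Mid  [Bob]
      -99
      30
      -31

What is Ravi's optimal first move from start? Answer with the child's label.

Left (Bob): min(62, 76, -46, -56) = -56
Mid (Bob): min(-99, 30, -31) = -99
start (Ravi): max(-56, -99) = -56
Ravi at start wants the highest of {Left=-56, Mid=-99}, so chooses Left.

Left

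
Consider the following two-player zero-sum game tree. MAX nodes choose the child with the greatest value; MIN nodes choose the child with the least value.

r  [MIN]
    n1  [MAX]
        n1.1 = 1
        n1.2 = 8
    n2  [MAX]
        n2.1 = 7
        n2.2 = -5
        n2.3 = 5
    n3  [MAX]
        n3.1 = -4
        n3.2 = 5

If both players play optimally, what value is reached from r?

n1 (MAX): max(1, 8) = 8
n2 (MAX): max(7, -5, 5) = 7
n3 (MAX): max(-4, 5) = 5
r (MIN): min(8, 7, 5) = 5

5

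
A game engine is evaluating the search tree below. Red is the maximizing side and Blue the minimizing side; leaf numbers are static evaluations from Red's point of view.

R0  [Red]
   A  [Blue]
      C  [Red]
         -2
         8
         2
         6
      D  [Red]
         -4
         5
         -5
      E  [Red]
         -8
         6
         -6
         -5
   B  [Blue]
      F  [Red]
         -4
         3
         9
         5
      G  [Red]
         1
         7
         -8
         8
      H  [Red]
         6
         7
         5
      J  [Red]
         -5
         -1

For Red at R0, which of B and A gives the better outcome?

A

F (Red): max(-4, 3, 9, 5) = 9
G (Red): max(1, 7, -8, 8) = 8
H (Red): max(6, 7, 5) = 7
J (Red): max(-5, -1) = -1
B (Blue): min(9, 8, 7, -1) = -1
C (Red): max(-2, 8, 2, 6) = 8
D (Red): max(-4, 5, -5) = 5
E (Red): max(-8, 6, -6, -5) = 6
A (Blue): min(8, 5, 6) = 5
Red prefers the higher value; B=-1, A=5. A is better since 5 > -1.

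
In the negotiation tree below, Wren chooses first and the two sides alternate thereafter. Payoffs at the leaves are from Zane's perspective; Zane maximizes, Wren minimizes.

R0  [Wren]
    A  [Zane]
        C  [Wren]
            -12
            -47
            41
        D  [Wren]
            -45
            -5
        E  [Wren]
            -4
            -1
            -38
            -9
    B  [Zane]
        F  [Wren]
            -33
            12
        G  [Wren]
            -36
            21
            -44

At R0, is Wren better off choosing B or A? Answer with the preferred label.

A

F (Wren): min(-33, 12) = -33
G (Wren): min(-36, 21, -44) = -44
B (Zane): max(-33, -44) = -33
C (Wren): min(-12, -47, 41) = -47
D (Wren): min(-45, -5) = -45
E (Wren): min(-4, -1, -38, -9) = -38
A (Zane): max(-47, -45, -38) = -38
Wren prefers the lower value; B=-33, A=-38. A is better since -38 < -33.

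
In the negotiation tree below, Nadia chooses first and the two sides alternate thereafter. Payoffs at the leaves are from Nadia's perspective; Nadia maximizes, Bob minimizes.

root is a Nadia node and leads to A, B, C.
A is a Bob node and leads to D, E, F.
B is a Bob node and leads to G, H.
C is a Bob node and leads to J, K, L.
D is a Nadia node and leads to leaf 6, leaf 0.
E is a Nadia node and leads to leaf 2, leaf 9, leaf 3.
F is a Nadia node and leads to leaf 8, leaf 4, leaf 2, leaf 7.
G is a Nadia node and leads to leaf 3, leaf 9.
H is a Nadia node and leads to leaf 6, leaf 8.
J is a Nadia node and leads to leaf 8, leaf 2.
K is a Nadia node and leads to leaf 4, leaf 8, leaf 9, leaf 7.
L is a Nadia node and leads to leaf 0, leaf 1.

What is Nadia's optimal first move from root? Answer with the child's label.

D (Nadia): max(6, 0) = 6
E (Nadia): max(2, 9, 3) = 9
F (Nadia): max(8, 4, 2, 7) = 8
A (Bob): min(6, 9, 8) = 6
G (Nadia): max(3, 9) = 9
H (Nadia): max(6, 8) = 8
B (Bob): min(9, 8) = 8
J (Nadia): max(8, 2) = 8
K (Nadia): max(4, 8, 9, 7) = 9
L (Nadia): max(0, 1) = 1
C (Bob): min(8, 9, 1) = 1
root (Nadia): max(6, 8, 1) = 8
Nadia at root wants the highest of {A=6, B=8, C=1}, so chooses B.

B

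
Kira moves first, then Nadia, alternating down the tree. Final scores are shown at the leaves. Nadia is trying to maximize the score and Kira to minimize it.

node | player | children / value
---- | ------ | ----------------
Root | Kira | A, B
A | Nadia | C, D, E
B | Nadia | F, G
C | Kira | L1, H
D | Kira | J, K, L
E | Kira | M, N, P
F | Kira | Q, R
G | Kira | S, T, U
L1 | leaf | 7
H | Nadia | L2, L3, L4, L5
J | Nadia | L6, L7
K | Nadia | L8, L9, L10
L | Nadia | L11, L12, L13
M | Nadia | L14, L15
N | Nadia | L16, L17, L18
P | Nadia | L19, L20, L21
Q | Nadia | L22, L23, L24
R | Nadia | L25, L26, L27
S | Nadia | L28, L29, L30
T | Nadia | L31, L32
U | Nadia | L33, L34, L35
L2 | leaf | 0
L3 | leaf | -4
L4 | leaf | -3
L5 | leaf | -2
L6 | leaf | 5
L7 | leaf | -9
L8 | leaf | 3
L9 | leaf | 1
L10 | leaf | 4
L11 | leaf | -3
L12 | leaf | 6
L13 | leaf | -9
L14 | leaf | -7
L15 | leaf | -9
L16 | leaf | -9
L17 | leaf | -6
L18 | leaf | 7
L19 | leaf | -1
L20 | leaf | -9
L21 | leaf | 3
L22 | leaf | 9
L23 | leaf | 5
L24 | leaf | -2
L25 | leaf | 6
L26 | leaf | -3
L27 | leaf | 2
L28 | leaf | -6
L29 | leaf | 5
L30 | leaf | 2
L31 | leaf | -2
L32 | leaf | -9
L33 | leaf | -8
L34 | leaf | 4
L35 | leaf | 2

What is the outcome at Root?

4

H (Nadia): max(0, -4, -3, -2) = 0
C (Kira): min(7, 0) = 0
J (Nadia): max(5, -9) = 5
K (Nadia): max(3, 1, 4) = 4
L (Nadia): max(-3, 6, -9) = 6
D (Kira): min(5, 4, 6) = 4
M (Nadia): max(-7, -9) = -7
N (Nadia): max(-9, -6, 7) = 7
P (Nadia): max(-1, -9, 3) = 3
E (Kira): min(-7, 7, 3) = -7
A (Nadia): max(0, 4, -7) = 4
Q (Nadia): max(9, 5, -2) = 9
R (Nadia): max(6, -3, 2) = 6
F (Kira): min(9, 6) = 6
S (Nadia): max(-6, 5, 2) = 5
T (Nadia): max(-2, -9) = -2
U (Nadia): max(-8, 4, 2) = 4
G (Kira): min(5, -2, 4) = -2
B (Nadia): max(6, -2) = 6
Root (Kira): min(4, 6) = 4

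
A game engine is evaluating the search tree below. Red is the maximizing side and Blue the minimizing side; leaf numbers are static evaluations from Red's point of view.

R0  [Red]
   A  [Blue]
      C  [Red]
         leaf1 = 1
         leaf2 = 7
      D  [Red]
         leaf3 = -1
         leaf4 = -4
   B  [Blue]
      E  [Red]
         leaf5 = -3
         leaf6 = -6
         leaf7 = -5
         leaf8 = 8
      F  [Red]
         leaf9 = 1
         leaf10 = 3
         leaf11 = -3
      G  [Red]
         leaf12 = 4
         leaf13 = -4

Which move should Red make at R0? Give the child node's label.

B

C (Red): max(1, 7) = 7
D (Red): max(-1, -4) = -1
A (Blue): min(7, -1) = -1
E (Red): max(-3, -6, -5, 8) = 8
F (Red): max(1, 3, -3) = 3
G (Red): max(4, -4) = 4
B (Blue): min(8, 3, 4) = 3
R0 (Red): max(-1, 3) = 3
Red at R0 wants the highest of {A=-1, B=3}, so chooses B.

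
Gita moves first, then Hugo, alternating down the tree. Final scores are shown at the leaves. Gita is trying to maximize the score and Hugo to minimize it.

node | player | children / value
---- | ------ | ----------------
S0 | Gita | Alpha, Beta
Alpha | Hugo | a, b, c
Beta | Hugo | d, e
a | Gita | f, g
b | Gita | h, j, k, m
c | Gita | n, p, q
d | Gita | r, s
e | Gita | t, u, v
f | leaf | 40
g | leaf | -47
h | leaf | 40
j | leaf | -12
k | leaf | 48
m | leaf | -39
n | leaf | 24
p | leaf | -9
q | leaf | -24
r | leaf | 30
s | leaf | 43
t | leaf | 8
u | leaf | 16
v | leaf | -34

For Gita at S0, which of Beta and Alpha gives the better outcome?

d (Gita): max(30, 43) = 43
e (Gita): max(8, 16, -34) = 16
Beta (Hugo): min(43, 16) = 16
a (Gita): max(40, -47) = 40
b (Gita): max(40, -12, 48, -39) = 48
c (Gita): max(24, -9, -24) = 24
Alpha (Hugo): min(40, 48, 24) = 24
Gita prefers the higher value; Beta=16, Alpha=24. Alpha is better since 24 > 16.

Alpha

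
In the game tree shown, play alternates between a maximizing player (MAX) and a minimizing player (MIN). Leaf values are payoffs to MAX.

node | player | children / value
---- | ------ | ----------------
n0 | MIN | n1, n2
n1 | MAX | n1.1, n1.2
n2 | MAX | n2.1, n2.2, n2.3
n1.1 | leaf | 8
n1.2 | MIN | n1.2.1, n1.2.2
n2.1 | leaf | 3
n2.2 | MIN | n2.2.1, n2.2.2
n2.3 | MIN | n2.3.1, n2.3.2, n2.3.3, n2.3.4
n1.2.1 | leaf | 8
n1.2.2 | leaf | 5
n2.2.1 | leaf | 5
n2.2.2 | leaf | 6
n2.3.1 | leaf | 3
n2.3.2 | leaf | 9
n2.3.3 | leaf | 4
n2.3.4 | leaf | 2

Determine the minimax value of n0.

n1.2 (MIN): min(8, 5) = 5
n1 (MAX): max(8, 5) = 8
n2.2 (MIN): min(5, 6) = 5
n2.3 (MIN): min(3, 9, 4, 2) = 2
n2 (MAX): max(3, 5, 2) = 5
n0 (MIN): min(8, 5) = 5

5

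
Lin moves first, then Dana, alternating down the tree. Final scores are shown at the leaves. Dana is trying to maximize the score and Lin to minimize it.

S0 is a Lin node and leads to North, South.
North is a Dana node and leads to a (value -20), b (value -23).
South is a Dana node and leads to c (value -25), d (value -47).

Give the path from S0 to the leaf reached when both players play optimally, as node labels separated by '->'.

S0 -> South -> c

North (Dana): max(-20, -23) = -20
South (Dana): max(-25, -47) = -25
S0 (Lin): min(-20, -25) = -25
At S0, Lin picks South (lowest: -25).
At South, Dana picks c (highest: -25).
Terminal value -25.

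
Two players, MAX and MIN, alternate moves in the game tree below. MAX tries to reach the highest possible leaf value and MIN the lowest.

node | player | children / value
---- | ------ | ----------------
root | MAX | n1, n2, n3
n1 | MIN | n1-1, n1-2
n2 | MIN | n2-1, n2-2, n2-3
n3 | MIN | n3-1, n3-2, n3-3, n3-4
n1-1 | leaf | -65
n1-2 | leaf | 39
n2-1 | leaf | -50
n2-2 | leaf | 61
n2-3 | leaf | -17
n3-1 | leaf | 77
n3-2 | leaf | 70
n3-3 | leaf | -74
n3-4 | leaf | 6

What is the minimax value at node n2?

-50

n2 (MIN): min(-50, 61, -17) = -50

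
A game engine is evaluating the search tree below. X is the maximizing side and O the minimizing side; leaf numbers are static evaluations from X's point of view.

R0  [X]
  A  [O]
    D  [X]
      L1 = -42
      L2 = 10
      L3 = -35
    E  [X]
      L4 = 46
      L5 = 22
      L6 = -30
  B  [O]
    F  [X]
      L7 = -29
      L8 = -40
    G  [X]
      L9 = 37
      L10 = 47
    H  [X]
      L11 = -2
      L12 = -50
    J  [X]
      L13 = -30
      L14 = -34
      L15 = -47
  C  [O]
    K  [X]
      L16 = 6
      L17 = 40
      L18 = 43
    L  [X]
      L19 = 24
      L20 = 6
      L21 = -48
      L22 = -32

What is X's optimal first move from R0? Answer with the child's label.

D (X): max(-42, 10, -35) = 10
E (X): max(46, 22, -30) = 46
A (O): min(10, 46) = 10
F (X): max(-29, -40) = -29
G (X): max(37, 47) = 47
H (X): max(-2, -50) = -2
J (X): max(-30, -34, -47) = -30
B (O): min(-29, 47, -2, -30) = -30
K (X): max(6, 40, 43) = 43
L (X): max(24, 6, -48, -32) = 24
C (O): min(43, 24) = 24
R0 (X): max(10, -30, 24) = 24
X at R0 wants the highest of {A=10, B=-30, C=24}, so chooses C.

C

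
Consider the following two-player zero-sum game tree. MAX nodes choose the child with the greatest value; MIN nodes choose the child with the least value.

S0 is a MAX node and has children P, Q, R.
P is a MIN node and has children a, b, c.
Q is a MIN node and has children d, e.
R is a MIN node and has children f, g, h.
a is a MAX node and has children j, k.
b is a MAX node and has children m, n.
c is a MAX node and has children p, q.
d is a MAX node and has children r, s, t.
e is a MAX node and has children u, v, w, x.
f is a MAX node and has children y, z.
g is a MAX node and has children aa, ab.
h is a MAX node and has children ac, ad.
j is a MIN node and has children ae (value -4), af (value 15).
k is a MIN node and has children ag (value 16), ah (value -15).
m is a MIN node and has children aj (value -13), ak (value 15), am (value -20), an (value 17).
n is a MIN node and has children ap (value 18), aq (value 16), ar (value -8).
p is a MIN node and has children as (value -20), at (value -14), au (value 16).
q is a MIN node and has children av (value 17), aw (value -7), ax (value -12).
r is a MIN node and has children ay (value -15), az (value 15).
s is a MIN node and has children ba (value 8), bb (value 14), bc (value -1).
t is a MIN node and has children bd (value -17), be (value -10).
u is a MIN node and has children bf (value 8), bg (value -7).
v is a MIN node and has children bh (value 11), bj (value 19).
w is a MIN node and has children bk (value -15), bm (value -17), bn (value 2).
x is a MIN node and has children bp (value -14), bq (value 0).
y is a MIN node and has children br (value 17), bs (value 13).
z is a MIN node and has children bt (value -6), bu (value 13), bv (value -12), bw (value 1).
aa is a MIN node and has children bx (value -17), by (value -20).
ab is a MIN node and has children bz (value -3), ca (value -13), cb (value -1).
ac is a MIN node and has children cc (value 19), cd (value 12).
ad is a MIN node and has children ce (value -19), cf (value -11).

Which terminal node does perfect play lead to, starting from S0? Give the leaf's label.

bc

j (MIN): min(-4, 15) = -4
k (MIN): min(16, -15) = -15
a (MAX): max(-4, -15) = -4
m (MIN): min(-13, 15, -20, 17) = -20
n (MIN): min(18, 16, -8) = -8
b (MAX): max(-20, -8) = -8
p (MIN): min(-20, -14, 16) = -20
q (MIN): min(17, -7, -12) = -12
c (MAX): max(-20, -12) = -12
P (MIN): min(-4, -8, -12) = -12
r (MIN): min(-15, 15) = -15
s (MIN): min(8, 14, -1) = -1
t (MIN): min(-17, -10) = -17
d (MAX): max(-15, -1, -17) = -1
u (MIN): min(8, -7) = -7
v (MIN): min(11, 19) = 11
w (MIN): min(-15, -17, 2) = -17
x (MIN): min(-14, 0) = -14
e (MAX): max(-7, 11, -17, -14) = 11
Q (MIN): min(-1, 11) = -1
y (MIN): min(17, 13) = 13
z (MIN): min(-6, 13, -12, 1) = -12
f (MAX): max(13, -12) = 13
aa (MIN): min(-17, -20) = -20
ab (MIN): min(-3, -13, -1) = -13
g (MAX): max(-20, -13) = -13
ac (MIN): min(19, 12) = 12
ad (MIN): min(-19, -11) = -19
h (MAX): max(12, -19) = 12
R (MIN): min(13, -13, 12) = -13
S0 (MAX): max(-12, -1, -13) = -1
At S0, MAX picks Q (highest: -1).
At Q, MIN picks d (lowest: -1).
At d, MAX picks s (highest: -1).
At s, MIN picks bc (lowest: -1).
Terminal value -1.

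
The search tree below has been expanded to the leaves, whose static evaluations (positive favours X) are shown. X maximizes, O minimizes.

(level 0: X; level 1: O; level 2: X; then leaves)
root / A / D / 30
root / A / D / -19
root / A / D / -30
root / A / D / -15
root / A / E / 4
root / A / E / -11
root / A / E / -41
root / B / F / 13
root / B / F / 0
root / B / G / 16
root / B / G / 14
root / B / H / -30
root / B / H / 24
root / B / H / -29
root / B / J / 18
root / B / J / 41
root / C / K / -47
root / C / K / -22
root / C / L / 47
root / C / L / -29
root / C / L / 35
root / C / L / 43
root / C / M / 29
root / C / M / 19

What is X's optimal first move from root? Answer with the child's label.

B

D (X): max(30, -19, -30, -15) = 30
E (X): max(4, -11, -41) = 4
A (O): min(30, 4) = 4
F (X): max(13, 0) = 13
G (X): max(16, 14) = 16
H (X): max(-30, 24, -29) = 24
J (X): max(18, 41) = 41
B (O): min(13, 16, 24, 41) = 13
K (X): max(-47, -22) = -22
L (X): max(47, -29, 35, 43) = 47
M (X): max(29, 19) = 29
C (O): min(-22, 47, 29) = -22
root (X): max(4, 13, -22) = 13
X at root wants the highest of {A=4, B=13, C=-22}, so chooses B.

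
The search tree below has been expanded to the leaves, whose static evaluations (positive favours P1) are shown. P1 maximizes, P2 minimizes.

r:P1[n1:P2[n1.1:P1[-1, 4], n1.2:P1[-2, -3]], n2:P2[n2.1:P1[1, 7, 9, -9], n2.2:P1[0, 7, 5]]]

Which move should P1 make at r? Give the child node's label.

n2

n1.1 (P1): max(-1, 4) = 4
n1.2 (P1): max(-2, -3) = -2
n1 (P2): min(4, -2) = -2
n2.1 (P1): max(1, 7, 9, -9) = 9
n2.2 (P1): max(0, 7, 5) = 7
n2 (P2): min(9, 7) = 7
r (P1): max(-2, 7) = 7
P1 at r wants the highest of {n1=-2, n2=7}, so chooses n2.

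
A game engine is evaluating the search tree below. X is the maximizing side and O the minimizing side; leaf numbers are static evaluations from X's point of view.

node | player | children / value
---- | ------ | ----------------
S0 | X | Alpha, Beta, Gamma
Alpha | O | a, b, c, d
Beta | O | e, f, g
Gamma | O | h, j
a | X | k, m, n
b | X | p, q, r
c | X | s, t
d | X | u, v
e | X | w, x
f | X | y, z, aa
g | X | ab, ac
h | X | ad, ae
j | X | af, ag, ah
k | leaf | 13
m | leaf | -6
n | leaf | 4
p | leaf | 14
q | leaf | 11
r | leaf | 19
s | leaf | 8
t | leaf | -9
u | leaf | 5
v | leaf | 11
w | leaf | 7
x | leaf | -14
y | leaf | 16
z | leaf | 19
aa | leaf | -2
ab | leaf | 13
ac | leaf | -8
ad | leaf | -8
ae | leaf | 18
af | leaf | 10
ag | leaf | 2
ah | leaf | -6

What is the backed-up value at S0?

10

a (X): max(13, -6, 4) = 13
b (X): max(14, 11, 19) = 19
c (X): max(8, -9) = 8
d (X): max(5, 11) = 11
Alpha (O): min(13, 19, 8, 11) = 8
e (X): max(7, -14) = 7
f (X): max(16, 19, -2) = 19
g (X): max(13, -8) = 13
Beta (O): min(7, 19, 13) = 7
h (X): max(-8, 18) = 18
j (X): max(10, 2, -6) = 10
Gamma (O): min(18, 10) = 10
S0 (X): max(8, 7, 10) = 10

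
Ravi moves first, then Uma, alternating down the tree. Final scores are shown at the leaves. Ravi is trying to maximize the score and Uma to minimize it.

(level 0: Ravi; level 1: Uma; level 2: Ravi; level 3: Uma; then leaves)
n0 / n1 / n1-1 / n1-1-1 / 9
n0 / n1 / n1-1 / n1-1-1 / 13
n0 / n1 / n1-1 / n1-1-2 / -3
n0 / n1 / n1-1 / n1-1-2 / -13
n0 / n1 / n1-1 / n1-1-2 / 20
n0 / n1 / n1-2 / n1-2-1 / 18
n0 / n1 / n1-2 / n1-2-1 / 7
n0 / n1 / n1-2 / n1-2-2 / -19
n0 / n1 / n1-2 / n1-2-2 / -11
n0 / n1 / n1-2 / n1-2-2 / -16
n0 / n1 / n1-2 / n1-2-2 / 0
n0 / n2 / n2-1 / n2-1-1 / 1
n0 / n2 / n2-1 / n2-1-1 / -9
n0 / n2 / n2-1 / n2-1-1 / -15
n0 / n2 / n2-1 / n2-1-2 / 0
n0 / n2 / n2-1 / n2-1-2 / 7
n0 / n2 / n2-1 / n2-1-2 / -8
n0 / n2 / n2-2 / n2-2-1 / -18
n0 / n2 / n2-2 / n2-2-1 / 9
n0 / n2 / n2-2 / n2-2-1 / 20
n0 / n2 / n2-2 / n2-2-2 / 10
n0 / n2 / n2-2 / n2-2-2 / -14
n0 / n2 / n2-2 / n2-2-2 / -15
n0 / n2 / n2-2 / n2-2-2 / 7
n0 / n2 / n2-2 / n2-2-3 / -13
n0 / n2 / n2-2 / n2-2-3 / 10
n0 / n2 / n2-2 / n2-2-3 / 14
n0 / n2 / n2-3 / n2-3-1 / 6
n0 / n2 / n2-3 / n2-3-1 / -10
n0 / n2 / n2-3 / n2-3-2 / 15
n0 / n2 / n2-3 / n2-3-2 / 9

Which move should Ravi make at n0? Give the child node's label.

n1

n1-1-1 (Uma): min(9, 13) = 9
n1-1-2 (Uma): min(-3, -13, 20) = -13
n1-1 (Ravi): max(9, -13) = 9
n1-2-1 (Uma): min(18, 7) = 7
n1-2-2 (Uma): min(-19, -11, -16, 0) = -19
n1-2 (Ravi): max(7, -19) = 7
n1 (Uma): min(9, 7) = 7
n2-1-1 (Uma): min(1, -9, -15) = -15
n2-1-2 (Uma): min(0, 7, -8) = -8
n2-1 (Ravi): max(-15, -8) = -8
n2-2-1 (Uma): min(-18, 9, 20) = -18
n2-2-2 (Uma): min(10, -14, -15, 7) = -15
n2-2-3 (Uma): min(-13, 10, 14) = -13
n2-2 (Ravi): max(-18, -15, -13) = -13
n2-3-1 (Uma): min(6, -10) = -10
n2-3-2 (Uma): min(15, 9) = 9
n2-3 (Ravi): max(-10, 9) = 9
n2 (Uma): min(-8, -13, 9) = -13
n0 (Ravi): max(7, -13) = 7
Ravi at n0 wants the highest of {n1=7, n2=-13}, so chooses n1.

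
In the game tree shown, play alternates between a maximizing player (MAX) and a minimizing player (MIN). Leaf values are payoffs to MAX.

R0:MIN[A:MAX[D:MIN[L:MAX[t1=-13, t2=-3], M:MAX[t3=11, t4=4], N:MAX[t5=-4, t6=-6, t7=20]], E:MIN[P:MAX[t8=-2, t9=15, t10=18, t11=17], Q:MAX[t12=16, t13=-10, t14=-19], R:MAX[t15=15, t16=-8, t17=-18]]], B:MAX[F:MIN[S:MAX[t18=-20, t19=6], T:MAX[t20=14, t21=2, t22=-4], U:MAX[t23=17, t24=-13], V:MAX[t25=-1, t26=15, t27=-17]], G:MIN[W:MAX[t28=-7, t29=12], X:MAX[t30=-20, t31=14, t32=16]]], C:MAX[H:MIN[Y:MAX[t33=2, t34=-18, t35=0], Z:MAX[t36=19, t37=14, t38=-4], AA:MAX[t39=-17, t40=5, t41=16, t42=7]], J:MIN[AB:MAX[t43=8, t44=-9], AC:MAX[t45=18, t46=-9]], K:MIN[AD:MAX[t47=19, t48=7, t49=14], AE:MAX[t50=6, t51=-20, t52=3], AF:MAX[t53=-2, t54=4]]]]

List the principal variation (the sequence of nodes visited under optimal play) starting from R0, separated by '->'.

R0 -> C -> J -> AB -> t43

L (MAX): max(-13, -3) = -3
M (MAX): max(11, 4) = 11
N (MAX): max(-4, -6, 20) = 20
D (MIN): min(-3, 11, 20) = -3
P (MAX): max(-2, 15, 18, 17) = 18
Q (MAX): max(16, -10, -19) = 16
R (MAX): max(15, -8, -18) = 15
E (MIN): min(18, 16, 15) = 15
A (MAX): max(-3, 15) = 15
S (MAX): max(-20, 6) = 6
T (MAX): max(14, 2, -4) = 14
U (MAX): max(17, -13) = 17
V (MAX): max(-1, 15, -17) = 15
F (MIN): min(6, 14, 17, 15) = 6
W (MAX): max(-7, 12) = 12
X (MAX): max(-20, 14, 16) = 16
G (MIN): min(12, 16) = 12
B (MAX): max(6, 12) = 12
Y (MAX): max(2, -18, 0) = 2
Z (MAX): max(19, 14, -4) = 19
AA (MAX): max(-17, 5, 16, 7) = 16
H (MIN): min(2, 19, 16) = 2
AB (MAX): max(8, -9) = 8
AC (MAX): max(18, -9) = 18
J (MIN): min(8, 18) = 8
AD (MAX): max(19, 7, 14) = 19
AE (MAX): max(6, -20, 3) = 6
AF (MAX): max(-2, 4) = 4
K (MIN): min(19, 6, 4) = 4
C (MAX): max(2, 8, 4) = 8
R0 (MIN): min(15, 12, 8) = 8
At R0, MIN picks C (lowest: 8).
At C, MAX picks J (highest: 8).
At J, MIN picks AB (lowest: 8).
At AB, MAX picks t43 (highest: 8).
Terminal value 8.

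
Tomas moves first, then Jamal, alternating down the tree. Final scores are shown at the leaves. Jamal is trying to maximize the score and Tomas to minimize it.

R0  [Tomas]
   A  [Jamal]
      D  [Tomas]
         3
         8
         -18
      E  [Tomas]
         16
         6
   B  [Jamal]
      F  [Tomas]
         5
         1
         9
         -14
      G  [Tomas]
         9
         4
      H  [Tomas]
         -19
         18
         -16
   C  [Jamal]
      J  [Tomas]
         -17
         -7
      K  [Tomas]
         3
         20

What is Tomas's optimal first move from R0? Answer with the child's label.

C

D (Tomas): min(3, 8, -18) = -18
E (Tomas): min(16, 6) = 6
A (Jamal): max(-18, 6) = 6
F (Tomas): min(5, 1, 9, -14) = -14
G (Tomas): min(9, 4) = 4
H (Tomas): min(-19, 18, -16) = -19
B (Jamal): max(-14, 4, -19) = 4
J (Tomas): min(-17, -7) = -17
K (Tomas): min(3, 20) = 3
C (Jamal): max(-17, 3) = 3
R0 (Tomas): min(6, 4, 3) = 3
Tomas at R0 wants the lowest of {A=6, B=4, C=3}, so chooses C.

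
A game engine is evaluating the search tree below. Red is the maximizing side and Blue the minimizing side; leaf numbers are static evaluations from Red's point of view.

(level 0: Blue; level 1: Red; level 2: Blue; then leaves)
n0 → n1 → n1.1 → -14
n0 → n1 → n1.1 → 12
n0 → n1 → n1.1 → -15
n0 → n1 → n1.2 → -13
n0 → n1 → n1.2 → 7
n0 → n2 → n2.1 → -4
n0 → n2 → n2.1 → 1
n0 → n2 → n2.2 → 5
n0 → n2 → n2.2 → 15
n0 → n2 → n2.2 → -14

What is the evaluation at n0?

n1.1 (Blue): min(-14, 12, -15) = -15
n1.2 (Blue): min(-13, 7) = -13
n1 (Red): max(-15, -13) = -13
n2.1 (Blue): min(-4, 1) = -4
n2.2 (Blue): min(5, 15, -14) = -14
n2 (Red): max(-4, -14) = -4
n0 (Blue): min(-13, -4) = -13

-13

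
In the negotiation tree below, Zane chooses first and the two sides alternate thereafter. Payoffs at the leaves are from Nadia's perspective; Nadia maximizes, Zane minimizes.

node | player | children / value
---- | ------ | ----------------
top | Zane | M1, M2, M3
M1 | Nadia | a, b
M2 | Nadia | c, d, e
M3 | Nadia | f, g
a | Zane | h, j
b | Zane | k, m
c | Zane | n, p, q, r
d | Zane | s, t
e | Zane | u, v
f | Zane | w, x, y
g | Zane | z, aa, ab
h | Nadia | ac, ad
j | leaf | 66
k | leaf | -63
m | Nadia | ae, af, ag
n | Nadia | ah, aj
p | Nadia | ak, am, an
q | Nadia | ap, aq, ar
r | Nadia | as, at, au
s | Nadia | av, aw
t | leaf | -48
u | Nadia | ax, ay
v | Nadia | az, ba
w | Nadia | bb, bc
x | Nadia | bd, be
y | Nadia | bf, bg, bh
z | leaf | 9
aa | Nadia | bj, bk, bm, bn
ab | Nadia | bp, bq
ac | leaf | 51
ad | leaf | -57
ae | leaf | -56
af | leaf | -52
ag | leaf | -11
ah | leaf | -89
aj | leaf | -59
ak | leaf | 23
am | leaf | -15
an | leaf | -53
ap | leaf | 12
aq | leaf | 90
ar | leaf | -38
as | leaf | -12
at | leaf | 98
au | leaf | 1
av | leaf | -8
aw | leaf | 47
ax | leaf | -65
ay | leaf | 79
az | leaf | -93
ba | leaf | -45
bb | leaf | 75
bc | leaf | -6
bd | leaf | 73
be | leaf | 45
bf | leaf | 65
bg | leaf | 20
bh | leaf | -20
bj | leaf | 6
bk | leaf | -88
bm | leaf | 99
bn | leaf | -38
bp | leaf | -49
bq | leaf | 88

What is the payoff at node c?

n (Nadia): max(-89, -59) = -59
p (Nadia): max(23, -15, -53) = 23
q (Nadia): max(12, 90, -38) = 90
r (Nadia): max(-12, 98, 1) = 98
c (Zane): min(-59, 23, 90, 98) = -59

-59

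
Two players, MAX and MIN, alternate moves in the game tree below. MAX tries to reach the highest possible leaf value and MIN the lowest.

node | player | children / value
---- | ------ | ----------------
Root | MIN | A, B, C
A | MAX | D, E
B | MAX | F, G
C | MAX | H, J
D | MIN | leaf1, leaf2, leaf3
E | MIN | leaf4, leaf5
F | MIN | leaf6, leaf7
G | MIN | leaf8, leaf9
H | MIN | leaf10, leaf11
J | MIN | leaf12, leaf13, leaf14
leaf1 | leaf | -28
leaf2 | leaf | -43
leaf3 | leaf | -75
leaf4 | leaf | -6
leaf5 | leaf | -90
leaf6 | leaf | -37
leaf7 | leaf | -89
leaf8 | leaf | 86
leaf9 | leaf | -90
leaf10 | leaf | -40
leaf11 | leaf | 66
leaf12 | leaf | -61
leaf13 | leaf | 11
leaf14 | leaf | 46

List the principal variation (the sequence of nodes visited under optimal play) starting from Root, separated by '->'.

Root -> B -> F -> leaf7

D (MIN): min(-28, -43, -75) = -75
E (MIN): min(-6, -90) = -90
A (MAX): max(-75, -90) = -75
F (MIN): min(-37, -89) = -89
G (MIN): min(86, -90) = -90
B (MAX): max(-89, -90) = -89
H (MIN): min(-40, 66) = -40
J (MIN): min(-61, 11, 46) = -61
C (MAX): max(-40, -61) = -40
Root (MIN): min(-75, -89, -40) = -89
At Root, MIN picks B (lowest: -89).
At B, MAX picks F (highest: -89).
At F, MIN picks leaf7 (lowest: -89).
Terminal value -89.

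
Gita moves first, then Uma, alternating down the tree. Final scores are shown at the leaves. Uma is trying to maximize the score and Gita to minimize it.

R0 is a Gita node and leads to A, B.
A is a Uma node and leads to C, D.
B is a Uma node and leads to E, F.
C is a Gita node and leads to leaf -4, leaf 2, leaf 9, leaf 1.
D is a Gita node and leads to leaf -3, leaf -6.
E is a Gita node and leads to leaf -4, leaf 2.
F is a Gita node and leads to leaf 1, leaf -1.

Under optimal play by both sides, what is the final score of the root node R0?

C (Gita): min(-4, 2, 9, 1) = -4
D (Gita): min(-3, -6) = -6
A (Uma): max(-4, -6) = -4
E (Gita): min(-4, 2) = -4
F (Gita): min(1, -1) = -1
B (Uma): max(-4, -1) = -1
R0 (Gita): min(-4, -1) = -4

-4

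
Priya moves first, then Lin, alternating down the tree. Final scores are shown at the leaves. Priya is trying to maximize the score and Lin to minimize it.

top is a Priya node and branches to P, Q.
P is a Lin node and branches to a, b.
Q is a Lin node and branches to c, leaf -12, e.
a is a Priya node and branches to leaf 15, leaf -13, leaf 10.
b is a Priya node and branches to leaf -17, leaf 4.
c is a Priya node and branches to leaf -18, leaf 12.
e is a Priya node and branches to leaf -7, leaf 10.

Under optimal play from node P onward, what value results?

4

a (Priya): max(15, -13, 10) = 15
b (Priya): max(-17, 4) = 4
P (Lin): min(15, 4) = 4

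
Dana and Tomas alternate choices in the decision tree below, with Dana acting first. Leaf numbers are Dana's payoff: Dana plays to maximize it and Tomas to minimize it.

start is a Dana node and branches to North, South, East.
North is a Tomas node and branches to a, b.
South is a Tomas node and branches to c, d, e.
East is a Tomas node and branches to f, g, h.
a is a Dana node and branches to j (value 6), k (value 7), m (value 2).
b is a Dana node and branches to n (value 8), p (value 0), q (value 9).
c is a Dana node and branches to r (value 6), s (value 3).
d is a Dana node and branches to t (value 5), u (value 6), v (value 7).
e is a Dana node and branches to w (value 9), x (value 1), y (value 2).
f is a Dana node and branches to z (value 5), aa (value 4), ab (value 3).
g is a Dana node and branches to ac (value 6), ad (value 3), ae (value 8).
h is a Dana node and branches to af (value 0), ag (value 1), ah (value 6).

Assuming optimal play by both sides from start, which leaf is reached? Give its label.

a (Dana): max(6, 7, 2) = 7
b (Dana): max(8, 0, 9) = 9
North (Tomas): min(7, 9) = 7
c (Dana): max(6, 3) = 6
d (Dana): max(5, 6, 7) = 7
e (Dana): max(9, 1, 2) = 9
South (Tomas): min(6, 7, 9) = 6
f (Dana): max(5, 4, 3) = 5
g (Dana): max(6, 3, 8) = 8
h (Dana): max(0, 1, 6) = 6
East (Tomas): min(5, 8, 6) = 5
start (Dana): max(7, 6, 5) = 7
At start, Dana picks North (highest: 7).
At North, Tomas picks a (lowest: 7).
At a, Dana picks k (highest: 7).
Terminal value 7.

k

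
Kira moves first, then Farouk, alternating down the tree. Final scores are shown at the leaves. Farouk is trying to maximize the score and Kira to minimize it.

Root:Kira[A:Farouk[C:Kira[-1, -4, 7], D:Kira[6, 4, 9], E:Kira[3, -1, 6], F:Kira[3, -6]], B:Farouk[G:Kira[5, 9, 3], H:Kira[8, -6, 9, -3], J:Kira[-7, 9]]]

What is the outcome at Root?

C (Kira): min(-1, -4, 7) = -4
D (Kira): min(6, 4, 9) = 4
E (Kira): min(3, -1, 6) = -1
F (Kira): min(3, -6) = -6
A (Farouk): max(-4, 4, -1, -6) = 4
G (Kira): min(5, 9, 3) = 3
H (Kira): min(8, -6, 9, -3) = -6
J (Kira): min(-7, 9) = -7
B (Farouk): max(3, -6, -7) = 3
Root (Kira): min(4, 3) = 3

3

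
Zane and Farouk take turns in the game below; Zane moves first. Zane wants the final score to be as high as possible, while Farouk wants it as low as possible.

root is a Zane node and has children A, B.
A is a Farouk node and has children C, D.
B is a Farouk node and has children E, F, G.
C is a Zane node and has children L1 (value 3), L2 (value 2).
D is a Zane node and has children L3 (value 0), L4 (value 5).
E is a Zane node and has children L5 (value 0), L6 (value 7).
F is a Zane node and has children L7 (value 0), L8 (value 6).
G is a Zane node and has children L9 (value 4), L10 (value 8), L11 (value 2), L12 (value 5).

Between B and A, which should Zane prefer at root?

E (Zane): max(0, 7) = 7
F (Zane): max(0, 6) = 6
G (Zane): max(4, 8, 2, 5) = 8
B (Farouk): min(7, 6, 8) = 6
C (Zane): max(3, 2) = 3
D (Zane): max(0, 5) = 5
A (Farouk): min(3, 5) = 3
Zane prefers the higher value; B=6, A=3. B is better since 6 > 3.

B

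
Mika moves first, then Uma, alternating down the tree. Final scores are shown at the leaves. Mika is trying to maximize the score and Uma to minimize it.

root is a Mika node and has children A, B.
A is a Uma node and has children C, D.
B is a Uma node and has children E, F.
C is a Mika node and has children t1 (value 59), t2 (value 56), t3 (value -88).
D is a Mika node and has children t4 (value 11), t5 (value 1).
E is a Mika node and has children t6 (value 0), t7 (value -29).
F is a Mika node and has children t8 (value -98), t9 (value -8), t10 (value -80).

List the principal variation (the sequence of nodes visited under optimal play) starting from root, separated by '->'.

C (Mika): max(59, 56, -88) = 59
D (Mika): max(11, 1) = 11
A (Uma): min(59, 11) = 11
E (Mika): max(0, -29) = 0
F (Mika): max(-98, -8, -80) = -8
B (Uma): min(0, -8) = -8
root (Mika): max(11, -8) = 11
At root, Mika picks A (highest: 11).
At A, Uma picks D (lowest: 11).
At D, Mika picks t4 (highest: 11).
Terminal value 11.

root -> A -> D -> t4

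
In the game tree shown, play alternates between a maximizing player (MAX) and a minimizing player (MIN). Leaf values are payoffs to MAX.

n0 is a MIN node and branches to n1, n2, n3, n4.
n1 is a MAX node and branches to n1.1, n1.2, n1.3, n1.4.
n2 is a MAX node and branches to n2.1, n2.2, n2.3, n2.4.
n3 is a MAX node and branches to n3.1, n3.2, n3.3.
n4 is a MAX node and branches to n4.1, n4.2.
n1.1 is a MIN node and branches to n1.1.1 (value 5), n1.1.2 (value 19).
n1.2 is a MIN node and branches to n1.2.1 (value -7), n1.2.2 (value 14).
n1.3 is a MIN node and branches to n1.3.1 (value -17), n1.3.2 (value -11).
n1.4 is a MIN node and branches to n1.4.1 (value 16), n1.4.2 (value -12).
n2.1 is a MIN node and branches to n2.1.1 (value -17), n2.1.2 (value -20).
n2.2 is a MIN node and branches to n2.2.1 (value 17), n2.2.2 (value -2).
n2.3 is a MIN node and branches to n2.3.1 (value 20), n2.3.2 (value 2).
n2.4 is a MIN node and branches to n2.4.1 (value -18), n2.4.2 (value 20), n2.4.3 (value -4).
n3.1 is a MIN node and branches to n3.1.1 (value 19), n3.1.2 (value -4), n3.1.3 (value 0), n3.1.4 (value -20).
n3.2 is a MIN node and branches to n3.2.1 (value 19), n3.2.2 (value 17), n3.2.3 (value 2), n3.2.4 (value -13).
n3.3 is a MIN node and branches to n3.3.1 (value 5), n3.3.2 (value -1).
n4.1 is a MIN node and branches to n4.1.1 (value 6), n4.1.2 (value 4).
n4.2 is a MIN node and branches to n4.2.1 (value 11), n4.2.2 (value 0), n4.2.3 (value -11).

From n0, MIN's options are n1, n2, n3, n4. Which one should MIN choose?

n3

n1.1 (MIN): min(5, 19) = 5
n1.2 (MIN): min(-7, 14) = -7
n1.3 (MIN): min(-17, -11) = -17
n1.4 (MIN): min(16, -12) = -12
n1 (MAX): max(5, -7, -17, -12) = 5
n2.1 (MIN): min(-17, -20) = -20
n2.2 (MIN): min(17, -2) = -2
n2.3 (MIN): min(20, 2) = 2
n2.4 (MIN): min(-18, 20, -4) = -18
n2 (MAX): max(-20, -2, 2, -18) = 2
n3.1 (MIN): min(19, -4, 0, -20) = -20
n3.2 (MIN): min(19, 17, 2, -13) = -13
n3.3 (MIN): min(5, -1) = -1
n3 (MAX): max(-20, -13, -1) = -1
n4.1 (MIN): min(6, 4) = 4
n4.2 (MIN): min(11, 0, -11) = -11
n4 (MAX): max(4, -11) = 4
n0 (MIN): min(5, 2, -1, 4) = -1
MIN at n0 wants the lowest of {n1=5, n2=2, n3=-1, n4=4}, so chooses n3.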